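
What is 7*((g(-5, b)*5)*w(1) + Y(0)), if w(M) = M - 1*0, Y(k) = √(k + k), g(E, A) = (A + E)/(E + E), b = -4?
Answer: 63/2 ≈ 31.500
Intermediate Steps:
g(E, A) = (A + E)/(2*E) (g(E, A) = (A + E)/((2*E)) = (A + E)*(1/(2*E)) = (A + E)/(2*E))
Y(k) = √2*√k (Y(k) = √(2*k) = √2*√k)
w(M) = M (w(M) = M + 0 = M)
7*((g(-5, b)*5)*w(1) + Y(0)) = 7*((((½)*(-4 - 5)/(-5))*5)*1 + √2*√0) = 7*((((½)*(-⅕)*(-9))*5)*1 + √2*0) = 7*(((9/10)*5)*1 + 0) = 7*((9/2)*1 + 0) = 7*(9/2 + 0) = 7*(9/2) = 63/2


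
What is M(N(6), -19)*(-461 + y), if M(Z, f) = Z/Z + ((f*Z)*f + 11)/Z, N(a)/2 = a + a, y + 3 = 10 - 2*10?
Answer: -687221/4 ≈ -1.7181e+5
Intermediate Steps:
y = -13 (y = -3 + (10 - 2*10) = -3 + (10 - 20) = -3 - 10 = -13)
N(a) = 4*a (N(a) = 2*(a + a) = 2*(2*a) = 4*a)
M(Z, f) = 1 + (11 + Z*f**2)/Z (M(Z, f) = 1 + ((Z*f)*f + 11)/Z = 1 + (Z*f**2 + 11)/Z = 1 + (11 + Z*f**2)/Z)
M(N(6), -19)*(-461 + y) = (1 + (-19)**2 + 11/((4*6)))*(-461 - 13) = (1 + 361 + 11/24)*(-474) = (8699/24)*(-474) = -687221/4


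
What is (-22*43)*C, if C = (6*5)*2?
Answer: -56760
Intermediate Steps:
C = 60 (C = 30*2 = 60)
(-22*43)*C = -22*43*60 = -946*60 = -56760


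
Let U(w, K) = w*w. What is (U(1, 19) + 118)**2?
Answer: 14161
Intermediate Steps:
U(w, K) = w**2
(U(1, 19) + 118)**2 = (1**2 + 118)**2 = (1 + 118)**2 = 119**2 = 14161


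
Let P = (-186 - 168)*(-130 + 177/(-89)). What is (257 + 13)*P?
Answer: 1122778260/89 ≈ 1.2615e+7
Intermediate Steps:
P = 4158438/89 (P = -354*(-130 + 177*(-1/89)) = -354*(-130 - 177/89) = -354*(-11747/89) = 4158438/89 ≈ 46724.)
(257 + 13)*P = (257 + 13)*(4158438/89) = 270*(4158438/89) = 1122778260/89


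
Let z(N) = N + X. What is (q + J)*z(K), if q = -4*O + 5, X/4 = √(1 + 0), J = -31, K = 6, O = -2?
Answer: -180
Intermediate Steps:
X = 4 (X = 4*√(1 + 0) = 4*√1 = 4*1 = 4)
z(N) = 4 + N (z(N) = N + 4 = 4 + N)
q = 13 (q = -4*(-2) + 5 = 8 + 5 = 13)
(q + J)*z(K) = (13 - 31)*(4 + 6) = -18*10 = -180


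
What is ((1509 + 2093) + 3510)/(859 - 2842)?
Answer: -7112/1983 ≈ -3.5865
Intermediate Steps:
((1509 + 2093) + 3510)/(859 - 2842) = (3602 + 3510)/(-1983) = 7112*(-1/1983) = -7112/1983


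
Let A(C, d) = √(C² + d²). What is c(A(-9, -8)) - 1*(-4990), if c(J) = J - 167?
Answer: 4823 + √145 ≈ 4835.0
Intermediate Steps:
c(J) = -167 + J
c(A(-9, -8)) - 1*(-4990) = (-167 + √((-9)² + (-8)²)) - 1*(-4990) = (-167 + √(81 + 64)) + 4990 = (-167 + √145) + 4990 = 4823 + √145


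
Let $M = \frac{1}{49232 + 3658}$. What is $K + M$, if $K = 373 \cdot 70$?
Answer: $\frac{1380957901}{52890} \approx 26110.0$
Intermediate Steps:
$K = 26110$
$M = \frac{1}{52890} \approx 1.8907 \cdot 10^{-5}$
$K + M = 26110 + \frac{1}{52890} = \frac{1380957901}{52890}$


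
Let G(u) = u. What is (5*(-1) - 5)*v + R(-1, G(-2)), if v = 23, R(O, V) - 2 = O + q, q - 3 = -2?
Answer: -228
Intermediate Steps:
q = 1 (q = 3 - 2 = 1)
R(O, V) = 3 + O (R(O, V) = 2 + (O + 1) = 2 + (1 + O) = 3 + O)
(5*(-1) - 5)*v + R(-1, G(-2)) = (5*(-1) - 5)*23 + (3 - 1) = (-5 - 5)*23 + 2 = -10*23 + 2 = -230 + 2 = -228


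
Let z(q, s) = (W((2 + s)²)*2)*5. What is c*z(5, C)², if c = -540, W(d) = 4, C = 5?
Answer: -864000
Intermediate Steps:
z(q, s) = 40 (z(q, s) = (4*2)*5 = 8*5 = 40)
c*z(5, C)² = -540*40² = -540*1600 = -864000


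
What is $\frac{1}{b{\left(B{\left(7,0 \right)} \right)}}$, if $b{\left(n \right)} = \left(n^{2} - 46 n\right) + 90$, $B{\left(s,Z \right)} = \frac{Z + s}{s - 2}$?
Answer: $\frac{25}{689} \approx 0.036284$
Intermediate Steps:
$B{\left(s,Z \right)} = \frac{Z + s}{-2 + s}$
$b{\left(n \right)} = 90 + n^{2} - 46 n$
$\frac{1}{b{\left(B{\left(7,0 \right)} \right)}} = \frac{1}{90 + \left(\frac{0 + 7}{-2 + 7}\right)^{2} - 46 \frac{0 + 7}{-2 + 7}} = \frac{1}{90 + \left(\frac{1}{5} \cdot 7\right)^{2} - 46 \cdot \frac{1}{5} \cdot 7} = \frac{1}{90 + \left(\frac{7}{5}\right)^{2} - \frac{322}{5}} = \frac{1}{90 + \frac{49}{25} - \frac{322}{5}} = \frac{1}{\frac{689}{25}} = \frac{25}{689}$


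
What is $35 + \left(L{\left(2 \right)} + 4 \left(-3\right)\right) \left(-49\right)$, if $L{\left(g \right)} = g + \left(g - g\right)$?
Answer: $525$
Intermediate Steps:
$L{\left(g \right)} = g$ ($L{\left(g \right)} = g + 0 = g$)
$35 + \left(L{\left(2 \right)} + 4 \left(-3\right)\right) \left(-49\right) = 35 + \left(2 + 4 \left(-3\right)\right) \left(-49\right) = 35 + \left(2 - 12\right) \left(-49\right) = 35 - -490 = 35 + 490 = 525$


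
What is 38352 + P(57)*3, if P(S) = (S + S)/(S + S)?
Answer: 38355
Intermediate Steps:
P(S) = 1 (P(S) = (2*S)/((2*S)) = (2*S)*(1/(2*S)) = 1)
38352 + P(57)*3 = 38352 + 1*3 = 38352 + 3 = 38355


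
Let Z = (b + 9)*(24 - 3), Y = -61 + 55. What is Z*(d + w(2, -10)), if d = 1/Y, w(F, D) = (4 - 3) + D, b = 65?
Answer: -14245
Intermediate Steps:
Y = -6
w(F, D) = 1 + D
Z = 1554 (Z = (65 + 9)*(24 - 3) = 74*21 = 1554)
d = -⅙ (d = 1/(-6) = -⅙ ≈ -0.16667)
Z*(d + w(2, -10)) = 1554*(-⅙ + (1 - 10)) = 1554*(-⅙ - 9) = 1554*(-55/6) = -14245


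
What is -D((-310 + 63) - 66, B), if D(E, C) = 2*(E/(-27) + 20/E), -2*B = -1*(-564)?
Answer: -194858/8451 ≈ -23.057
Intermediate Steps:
B = -282 (B = -(-1)*(-564)/2 = -½*564 = -282)
D(E, C) = 40/E - 2*E/27 (D(E, C) = 2*(E*(-1/27) + 20/E) = 2*(-E/27 + 20/E) = 2*(20/E - E/27) = 40/E - 2*E/27)
-D((-310 + 63) - 66, B) = -(40/((-310 + 63) - 66) - 2*((-310 + 63) - 66)/27) = -(40/(-247 - 66) - 2*(-247 - 66)/27) = -(40/(-313) - 2/27*(-313)) = -(40*(-1/313) + 626/27) = -(-40/313 + 626/27) = -1*194858/8451 = -194858/8451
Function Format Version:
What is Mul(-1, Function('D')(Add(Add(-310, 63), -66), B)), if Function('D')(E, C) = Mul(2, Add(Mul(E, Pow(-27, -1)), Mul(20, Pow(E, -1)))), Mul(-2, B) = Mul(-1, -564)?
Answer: Rational(-194858, 8451) ≈ -23.057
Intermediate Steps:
B = -282 (B = Mul(Rational(-1, 2), Mul(-1, -564)) = Mul(Rational(-1, 2), 564) = -282)
Function('D')(E, C) = Add(Mul(40, Pow(E, -1)), Mul(Rational(-2, 27), E)) (Function('D')(E, C) = Mul(2, Add(Mul(E, Rational(-1, 27)), Mul(20, Pow(E, -1)))) = Mul(2, Add(Mul(Rational(-1, 27), E), Mul(20, Pow(E, -1)))) = Mul(2, Add(Mul(20, Pow(E, -1)), Mul(Rational(-1, 27), E))) = Add(Mul(40, Pow(E, -1)), Mul(Rational(-2, 27), E)))
Mul(-1, Function('D')(Add(Add(-310, 63), -66), B)) = Mul(-1, Add(Mul(40, Pow(Add(Add(-310, 63), -66), -1)), Mul(Rational(-2, 27), Add(Add(-310, 63), -66)))) = Mul(-1, Add(Mul(40, Pow(Add(-247, -66), -1)), Mul(Rational(-2, 27), Add(-247, -66)))) = Mul(-1, Add(Mul(40, Pow(-313, -1)), Mul(Rational(-2, 27), -313))) = Mul(-1, Add(Mul(40, Rational(-1, 313)), Rational(626, 27))) = Mul(-1, Add(Rational(-40, 313), Rational(626, 27))) = Mul(-1, Rational(194858, 8451)) = Rational(-194858, 8451)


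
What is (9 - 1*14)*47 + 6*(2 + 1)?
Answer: -217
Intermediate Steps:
(9 - 1*14)*47 + 6*(2 + 1) = (9 - 14)*47 + 6*3 = -5*47 + 18 = -235 + 18 = -217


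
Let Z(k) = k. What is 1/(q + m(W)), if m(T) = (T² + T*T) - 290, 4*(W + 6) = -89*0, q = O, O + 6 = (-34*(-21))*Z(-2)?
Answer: -1/1652 ≈ -0.00060533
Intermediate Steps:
O = -1434 (O = -6 - 34*(-21)*(-2) = -6 + 714*(-2) = -6 - 1428 = -1434)
q = -1434
W = -6 (W = -6 + (-89*0)/4 = -6 + (¼)*0 = -6 + 0 = -6)
m(T) = -290 + 2*T² (m(T) = (T² + T²) - 290 = 2*T² - 290 = -290 + 2*T²)
1/(q + m(W)) = 1/(-1434 + (-290 + 2*(-6)²)) = 1/(-1434 + (-290 + 2*36)) = 1/(-1434 + (-290 + 72)) = 1/(-1434 - 218) = 1/(-1652) = -1/1652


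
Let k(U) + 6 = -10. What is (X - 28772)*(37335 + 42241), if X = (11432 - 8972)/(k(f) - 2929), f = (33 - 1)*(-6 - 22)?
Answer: -1348590387200/589 ≈ -2.2896e+9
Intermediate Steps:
f = -896 (f = 32*(-28) = -896)
k(U) = -16 (k(U) = -6 - 10 = -16)
X = -492/589 (X = (11432 - 8972)/(-16 - 2929) = 2460/(-2945) = 2460*(-1/2945) = -492/589 ≈ -0.83531)
(X - 28772)*(37335 + 42241) = (-492/589 - 28772)*(37335 + 42241) = -16947200/589*79576 = -1348590387200/589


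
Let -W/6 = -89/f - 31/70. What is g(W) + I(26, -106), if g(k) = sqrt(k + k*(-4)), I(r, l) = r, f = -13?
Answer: 26 + 3*sqrt(2651285)/455 ≈ 36.736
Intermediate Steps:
W = -17481/455 (W = -6*(-89/(-13) - 31/70) = -6*(-89*(-1/13) - 31*1/70) = -6*(89/13 - 31/70) = -6*5827/910 = -17481/455 ≈ -38.420)
g(k) = sqrt(3)*sqrt(-k) (g(k) = sqrt(k - 4*k) = sqrt(-3*k) = sqrt(3)*sqrt(-k))
g(W) + I(26, -106) = sqrt(3)*sqrt(-1*(-17481/455)) + 26 = sqrt(3)*sqrt(17481/455) + 26 = sqrt(3)*(sqrt(7953855)/455) + 26 = 3*sqrt(2651285)/455 + 26 = 26 + 3*sqrt(2651285)/455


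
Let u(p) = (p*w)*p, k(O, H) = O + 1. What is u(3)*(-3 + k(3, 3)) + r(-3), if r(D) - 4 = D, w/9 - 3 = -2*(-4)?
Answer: 892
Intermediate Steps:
w = 99 (w = 27 + 9*(-2*(-4)) = 27 + 9*8 = 27 + 72 = 99)
r(D) = 4 + D
k(O, H) = 1 + O
u(p) = 99*p**2 (u(p) = (p*99)*p = (99*p)*p = 99*p**2)
u(3)*(-3 + k(3, 3)) + r(-3) = (99*3**2)*(-3 + (1 + 3)) + (4 - 3) = (99*9)*(-3 + 4) + 1 = 891*1 + 1 = 891 + 1 = 892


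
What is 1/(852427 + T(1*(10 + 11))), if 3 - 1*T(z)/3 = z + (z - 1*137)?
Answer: 1/852721 ≈ 1.1727e-6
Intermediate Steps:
T(z) = 420 - 6*z (T(z) = 9 - 3*(z + (z - 1*137)) = 9 - 3*(z + (z - 137)) = 9 - 3*(z + (-137 + z)) = 9 - 3*(-137 + 2*z) = 9 + (411 - 6*z) = 420 - 6*z)
1/(852427 + T(1*(10 + 11))) = 1/(852427 + (420 - 6*(10 + 11))) = 1/(852427 + (420 - 6*21)) = 1/(852427 + (420 - 126)) = 1/(852427 + 294) = 1/852721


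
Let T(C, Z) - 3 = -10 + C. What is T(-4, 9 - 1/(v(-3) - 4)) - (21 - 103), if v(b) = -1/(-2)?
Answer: 71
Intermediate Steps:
v(b) = ½ (v(b) = -1*(-½) = ½)
T(C, Z) = -7 + C (T(C, Z) = 3 + (-10 + C) = -7 + C)
T(-4, 9 - 1/(v(-3) - 4)) - (21 - 103) = (-7 - 4) - (21 - 103) = -11 - 1*(-82) = -11 + 82 = 71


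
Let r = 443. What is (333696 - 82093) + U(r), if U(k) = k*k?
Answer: 447852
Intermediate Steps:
U(k) = k²
(333696 - 82093) + U(r) = (333696 - 82093) + 443² = 251603 + 196249 = 447852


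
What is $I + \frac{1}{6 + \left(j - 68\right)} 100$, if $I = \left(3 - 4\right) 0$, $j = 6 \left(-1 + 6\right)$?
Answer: $- \frac{25}{8} \approx -3.125$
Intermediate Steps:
$j = 30$ ($j = 6 \cdot 5 = 30$)
$I = 0$ ($I = \left(-1\right) 0 = 0$)
$I + \frac{1}{6 + \left(j - 68\right)} 100 = 0 + \frac{1}{6 + \left(30 - 68\right)} 100 = 0 + \frac{1}{6 - 38} \cdot 100 = 0 + \frac{1}{-32} \cdot 100 = 0 - \frac{25}{8} = - \frac{25}{8}$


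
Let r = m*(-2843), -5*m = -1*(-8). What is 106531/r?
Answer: 532655/22744 ≈ 23.420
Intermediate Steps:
m = -8/5 (m = -(-1)*(-8)/5 = -1/5*8 = -8/5 ≈ -1.6000)
r = 22744/5 (r = -8/5*(-2843) = 22744/5 ≈ 4548.8)
106531/r = 106531/(22744/5) = 106531*(5/22744) = 532655/22744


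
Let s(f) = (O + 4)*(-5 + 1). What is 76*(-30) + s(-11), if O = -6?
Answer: -2272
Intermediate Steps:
s(f) = 8 (s(f) = (-6 + 4)*(-5 + 1) = -2*(-4) = 8)
76*(-30) + s(-11) = 76*(-30) + 8 = -2280 + 8 = -2272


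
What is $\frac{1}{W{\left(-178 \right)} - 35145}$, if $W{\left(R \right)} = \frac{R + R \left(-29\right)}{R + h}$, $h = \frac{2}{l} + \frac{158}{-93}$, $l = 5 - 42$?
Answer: $- \frac{309265}{10877693397} \approx -2.8431 \cdot 10^{-5}$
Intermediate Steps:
$l = -37$ ($l = 5 - 42 = -37$)
$h = - \frac{6032}{3441}$ ($h = \frac{2}{-37} + \frac{158}{-93} = 2 \left(- \frac{1}{37}\right) + 158 \left(- \frac{1}{93}\right) = - \frac{2}{37} - \frac{158}{93} = - \frac{6032}{3441} \approx -1.753$)
$W{\left(R \right)} = - \frac{28 R}{- \frac{6032}{3441} + R}$ ($W{\left(R \right)} = \frac{R + R \left(-29\right)}{R - \frac{6032}{3441}} = \frac{R - 29 R}{- \frac{6032}{3441} + R} = \frac{\left(-28\right) R}{- \frac{6032}{3441} + R} = - \frac{28 R}{- \frac{6032}{3441} + R}$)
$\frac{1}{W{\left(-178 \right)} - 35145} = \frac{1}{96348 \left(-178\right) \frac{1}{6032 - -612498} - 35145} = \frac{1}{96348 \left(-178\right) \frac{1}{6032 + 612498} - 35145} = \frac{1}{96348 \left(-178\right) \frac{1}{618530} - 35145} = \frac{1}{- \frac{8574972}{309265} - 35145} = \frac{1}{- \frac{10877693397}{309265}} = - \frac{309265}{10877693397}$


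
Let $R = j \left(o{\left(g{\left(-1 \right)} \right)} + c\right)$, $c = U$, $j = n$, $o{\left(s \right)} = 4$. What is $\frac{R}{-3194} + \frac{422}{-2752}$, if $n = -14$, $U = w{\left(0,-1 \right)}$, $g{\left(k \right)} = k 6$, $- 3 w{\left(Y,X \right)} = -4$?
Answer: $- \frac{856789}{6592416} \approx -0.12997$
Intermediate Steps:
$w{\left(Y,X \right)} = \frac{4}{3}$ ($w{\left(Y,X \right)} = \left(- \frac{1}{3}\right) \left(-4\right) = \frac{4}{3}$)
$g{\left(k \right)} = 6 k$
$U = \frac{4}{3} \approx 1.3333$
$j = -14$
$c = \frac{4}{3} \approx 1.3333$
$R = - \frac{224}{3}$ ($R = - 14 \left(4 + \frac{4}{3}\right) = \left(-14\right) \frac{16}{3} = - \frac{224}{3} \approx -74.667$)
$\frac{R}{-3194} + \frac{422}{-2752} = - \frac{224}{3 \left(-3194\right)} + \frac{422}{-2752} = \left(- \frac{224}{3}\right) \left(- \frac{1}{3194}\right) + 422 \left(- \frac{1}{2752}\right) = \frac{112}{4791} - \frac{211}{1376} = - \frac{856789}{6592416}$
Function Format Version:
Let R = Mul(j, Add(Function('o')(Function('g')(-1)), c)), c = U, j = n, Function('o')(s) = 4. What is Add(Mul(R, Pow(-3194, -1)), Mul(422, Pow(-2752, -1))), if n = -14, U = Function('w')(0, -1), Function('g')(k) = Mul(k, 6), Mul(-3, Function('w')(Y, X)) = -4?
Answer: Rational(-856789, 6592416) ≈ -0.12997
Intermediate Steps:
Function('w')(Y, X) = Rational(4, 3) (Function('w')(Y, X) = Mul(Rational(-1, 3), -4) = Rational(4, 3))
Function('g')(k) = Mul(6, k)
U = Rational(4, 3) ≈ 1.3333
j = -14
c = Rational(4, 3) ≈ 1.3333
R = Rational(-224, 3) (R = Mul(-14, Add(4, Rational(4, 3))) = Mul(-14, Rational(16, 3)) = Rational(-224, 3) ≈ -74.667)
Add(Mul(R, Pow(-3194, -1)), Mul(422, Pow(-2752, -1))) = Add(Mul(Rational(-224, 3), Pow(-3194, -1)), Mul(422, Pow(-2752, -1))) = Add(Mul(Rational(-224, 3), Rational(-1, 3194)), Mul(422, Rational(-1, 2752))) = Add(Rational(112, 4791), Rational(-211, 1376)) = Rational(-856789, 6592416)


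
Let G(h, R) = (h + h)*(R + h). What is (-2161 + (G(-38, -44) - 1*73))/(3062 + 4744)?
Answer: 1999/3903 ≈ 0.51217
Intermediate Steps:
G(h, R) = 2*h*(R + h) (G(h, R) = (2*h)*(R + h) = 2*h*(R + h))
(-2161 + (G(-38, -44) - 1*73))/(3062 + 4744) = (-2161 + (2*(-38)*(-44 - 38) - 1*73))/(3062 + 4744) = (-2161 + (2*(-38)*(-82) - 73))/7806 = (-2161 + (6232 - 73))*(1/7806) = (-2161 + 6159)*(1/7806) = 3998*(1/7806) = 1999/3903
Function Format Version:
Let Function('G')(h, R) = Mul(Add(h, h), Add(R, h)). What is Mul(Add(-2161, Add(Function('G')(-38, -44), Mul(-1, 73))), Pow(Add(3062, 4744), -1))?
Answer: Rational(1999, 3903) ≈ 0.51217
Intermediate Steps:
Function('G')(h, R) = Mul(2, h, Add(R, h)) (Function('G')(h, R) = Mul(Mul(2, h), Add(R, h)) = Mul(2, h, Add(R, h)))
Mul(Add(-2161, Add(Function('G')(-38, -44), Mul(-1, 73))), Pow(Add(3062, 4744), -1)) = Mul(Add(-2161, Add(Mul(2, -38, Add(-44, -38)), Mul(-1, 73))), Pow(Add(3062, 4744), -1)) = Mul(Add(-2161, Add(Mul(2, -38, -82), -73)), Pow(7806, -1)) = Mul(Add(-2161, Add(6232, -73)), Rational(1, 7806)) = Mul(Add(-2161, 6159), Rational(1, 7806)) = Mul(3998, Rational(1, 7806)) = Rational(1999, 3903)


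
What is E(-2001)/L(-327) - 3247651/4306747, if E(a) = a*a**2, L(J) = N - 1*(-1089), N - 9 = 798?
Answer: -11501896322111681/2721864104 ≈ -4.2257e+6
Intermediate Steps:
N = 807 (N = 9 + 798 = 807)
L(J) = 1896 (L(J) = 807 - 1*(-1089) = 807 + 1089 = 1896)
E(a) = a**3
E(-2001)/L(-327) - 3247651/4306747 = (-2001)**3/1896 - 3247651/4306747 = -8012006001*1/1896 - 3247651*1/4306747 = -2670668667/632 - 3247651/4306747 = -11501896322111681/2721864104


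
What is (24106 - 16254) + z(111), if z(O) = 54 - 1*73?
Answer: 7833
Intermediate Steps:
z(O) = -19 (z(O) = 54 - 73 = -19)
(24106 - 16254) + z(111) = (24106 - 16254) - 19 = 7852 - 19 = 7833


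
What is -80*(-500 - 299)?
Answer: 63920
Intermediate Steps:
-80*(-500 - 299) = -80*(-799) = 63920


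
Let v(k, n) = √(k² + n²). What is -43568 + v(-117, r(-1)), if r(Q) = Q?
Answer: -43568 + 37*√10 ≈ -43451.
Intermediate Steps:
-43568 + v(-117, r(-1)) = -43568 + √((-117)² + (-1)²) = -43568 + √(13689 + 1) = -43568 + √13690 = -43568 + 37*√10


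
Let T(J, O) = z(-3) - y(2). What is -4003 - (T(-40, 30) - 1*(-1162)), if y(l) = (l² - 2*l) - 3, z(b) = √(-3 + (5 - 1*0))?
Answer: -5168 - √2 ≈ -5169.4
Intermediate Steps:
z(b) = √2 (z(b) = √(-3 + (5 + 0)) = √(-3 + 5) = √2)
y(l) = -3 + l² - 2*l
T(J, O) = 3 + √2 (T(J, O) = √2 - (-3 + 2² - 2*2) = √2 - (-3 + 4 - 4) = √2 - 1*(-3) = √2 + 3 = 3 + √2)
-4003 - (T(-40, 30) - 1*(-1162)) = -4003 - ((3 + √2) - 1*(-1162)) = -4003 - ((3 + √2) + 1162) = -4003 - (1165 + √2) = -4003 + (-1165 - √2) = -5168 - √2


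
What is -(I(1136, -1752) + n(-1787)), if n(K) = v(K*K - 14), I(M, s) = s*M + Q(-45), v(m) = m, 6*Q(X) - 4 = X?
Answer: -7218457/6 ≈ -1.2031e+6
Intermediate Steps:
Q(X) = 2/3 + X/6
I(M, s) = -41/6 + M*s (I(M, s) = s*M + (2/3 + (1/6)*(-45)) = M*s + (2/3 - 15/2) = M*s - 41/6 = -41/6 + M*s)
n(K) = -14 + K**2 (n(K) = K*K - 14 = K**2 - 14 = -14 + K**2)
-(I(1136, -1752) + n(-1787)) = -((-41/6 + 1136*(-1752)) + (-14 + (-1787)**2)) = -((-41/6 - 1990272) + (-14 + 3193369)) = -(-11941673/6 + 3193355) = -1*7218457/6 = -7218457/6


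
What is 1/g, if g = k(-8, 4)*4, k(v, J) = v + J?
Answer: -1/16 ≈ -0.062500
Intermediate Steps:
k(v, J) = J + v
g = -16 (g = (4 - 8)*4 = -4*4 = -16)
1/g = 1/(-16) = -1/16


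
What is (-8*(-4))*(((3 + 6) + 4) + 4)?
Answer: 544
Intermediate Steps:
(-8*(-4))*(((3 + 6) + 4) + 4) = 32*((9 + 4) + 4) = 32*(13 + 4) = 32*17 = 544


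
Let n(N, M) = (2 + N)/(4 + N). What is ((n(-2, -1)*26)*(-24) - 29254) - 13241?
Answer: -42495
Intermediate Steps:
n(N, M) = (2 + N)/(4 + N)
((n(-2, -1)*26)*(-24) - 29254) - 13241 = ((((2 - 2)/(4 - 2))*26)*(-24) - 29254) - 13241 = (((0/2)*26)*(-24) - 29254) - 13241 = ((((½)*0)*26)*(-24) - 29254) - 13241 = ((0*26)*(-24) - 29254) - 13241 = (0*(-24) - 29254) - 13241 = (0 - 29254) - 13241 = -29254 - 13241 = -42495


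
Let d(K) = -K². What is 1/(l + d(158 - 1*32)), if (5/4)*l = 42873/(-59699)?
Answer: -298495/4739078112 ≈ -6.2986e-5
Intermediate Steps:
l = -171492/298495 (l = 4*(42873/(-59699))/5 = 4*(42873*(-1/59699))/5 = (⅘)*(-42873/59699) = -171492/298495 ≈ -0.57452)
1/(l + d(158 - 1*32)) = 1/(-171492/298495 - (158 - 1*32)²) = 1/(-171492/298495 - (158 - 32)²) = 1/(-171492/298495 - 1*126²) = 1/(-171492/298495 - 1*15876) = 1/(-171492/298495 - 15876) = 1/(-4739078112/298495) = -298495/4739078112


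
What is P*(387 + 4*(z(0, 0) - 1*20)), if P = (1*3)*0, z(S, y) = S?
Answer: 0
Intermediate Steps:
P = 0 (P = 3*0 = 0)
P*(387 + 4*(z(0, 0) - 1*20)) = 0*(387 + 4*(0 - 1*20)) = 0*(387 + 4*(0 - 20)) = 0*(387 + 4*(-20)) = 0*(387 - 80) = 0*307 = 0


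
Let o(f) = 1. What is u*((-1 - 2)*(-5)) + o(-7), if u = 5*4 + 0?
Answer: 301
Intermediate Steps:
u = 20 (u = 20 + 0 = 20)
u*((-1 - 2)*(-5)) + o(-7) = 20*((-1 - 2)*(-5)) + 1 = 20*(-3*(-5)) + 1 = 20*15 + 1 = 300 + 1 = 301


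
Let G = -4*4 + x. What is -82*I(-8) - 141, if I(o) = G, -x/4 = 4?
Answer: 2483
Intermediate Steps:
x = -16 (x = -4*4 = -16)
G = -32 (G = -4*4 - 16 = -16 - 16 = -32)
I(o) = -32
-82*I(-8) - 141 = -82*(-32) - 141 = 2624 - 141 = 2483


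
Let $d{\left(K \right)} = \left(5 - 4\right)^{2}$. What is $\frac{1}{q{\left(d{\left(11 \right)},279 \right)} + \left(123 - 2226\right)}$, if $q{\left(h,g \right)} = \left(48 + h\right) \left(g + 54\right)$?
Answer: $\frac{1}{14214} \approx 7.0353 \cdot 10^{-5}$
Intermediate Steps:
$d{\left(K \right)} = 1$ ($d{\left(K \right)} = 1^{2} = 1$)
$q{\left(h,g \right)} = \left(48 + h\right) \left(54 + g\right)$
$\frac{1}{q{\left(d{\left(11 \right)},279 \right)} + \left(123 - 2226\right)} = \frac{1}{\left(2592 + 48 \cdot 279 + 54 \cdot 1 + 279 \cdot 1\right) + \left(123 - 2226\right)} = \frac{1}{\left(2592 + 13392 + 54 + 279\right) + \left(123 - 2226\right)} = \frac{1}{16317 - 2103} = \frac{1}{14214}$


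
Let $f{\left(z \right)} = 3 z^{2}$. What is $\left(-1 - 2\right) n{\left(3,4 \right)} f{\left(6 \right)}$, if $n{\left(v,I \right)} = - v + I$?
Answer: $-324$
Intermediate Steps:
$n{\left(v,I \right)} = I - v$
$\left(-1 - 2\right) n{\left(3,4 \right)} f{\left(6 \right)} = \left(-1 - 2\right) \left(4 - 3\right) 3 \cdot 6^{2} = - 3 \left(4 - 3\right) 3 \cdot 36 = \left(-3\right) 1 \cdot 108 = \left(-3\right) 108 = -324$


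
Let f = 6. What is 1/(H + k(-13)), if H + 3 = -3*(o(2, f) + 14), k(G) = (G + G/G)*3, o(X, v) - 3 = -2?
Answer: -1/84 ≈ -0.011905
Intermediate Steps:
o(X, v) = 1 (o(X, v) = 3 - 2 = 1)
k(G) = 3 + 3*G (k(G) = (G + 1)*3 = (1 + G)*3 = 3 + 3*G)
H = -48 (H = -3 - 3*(1 + 14) = -3 - 3*15 = -3 - 45 = -48)
1/(H + k(-13)) = 1/(-48 + (3 + 3*(-13))) = 1/(-48 + (3 - 39)) = 1/(-48 - 36) = 1/(-84) = -1/84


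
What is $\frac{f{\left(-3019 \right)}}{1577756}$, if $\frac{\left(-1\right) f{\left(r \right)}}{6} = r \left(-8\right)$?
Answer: $- \frac{36228}{394439} \approx -0.091847$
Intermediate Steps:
$f{\left(r \right)} = 48 r$ ($f{\left(r \right)} = - 6 r \left(-8\right) = - 6 \left(- 8 r\right) = 48 r$)
$\frac{f{\left(-3019 \right)}}{1577756} = \frac{48 \left(-3019\right)}{1577756} = \left(-144912\right) \frac{1}{1577756} = - \frac{36228}{394439}$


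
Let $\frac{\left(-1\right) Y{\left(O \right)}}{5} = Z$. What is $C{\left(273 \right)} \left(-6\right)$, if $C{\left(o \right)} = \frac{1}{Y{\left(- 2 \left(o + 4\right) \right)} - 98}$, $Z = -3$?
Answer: $\frac{6}{83} \approx 0.072289$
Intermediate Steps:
$Y{\left(O \right)} = 15$ ($Y{\left(O \right)} = \left(-5\right) \left(-3\right) = 15$)
$C{\left(o \right)} = - \frac{1}{83}$ ($C{\left(o \right)} = \frac{1}{15 - 98} = \frac{1}{-83} = - \frac{1}{83}$)
$C{\left(273 \right)} \left(-6\right) = \left(- \frac{1}{83}\right) \left(-6\right) = \frac{6}{83}$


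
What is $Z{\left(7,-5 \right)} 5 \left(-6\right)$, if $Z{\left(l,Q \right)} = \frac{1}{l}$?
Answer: $- \frac{30}{7} \approx -4.2857$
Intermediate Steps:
$Z{\left(7,-5 \right)} 5 \left(-6\right) = \frac{5 \left(-6\right)}{7} = \frac{1}{7} \left(-30\right) = - \frac{30}{7}$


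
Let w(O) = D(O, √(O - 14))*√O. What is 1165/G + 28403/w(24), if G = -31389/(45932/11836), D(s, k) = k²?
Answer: -13377695/92880051 + 28403*√6/120 ≈ 579.63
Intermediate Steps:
w(O) = √O*(-14 + O) (w(O) = (√(O - 14))²*√O = (√(-14 + O))²*√O = (-14 + O)*√O = √O*(-14 + O))
G = -92880051/11483 (G = -31389/(45932*(1/11836)) = -31389/11483/2959 = -31389*2959/11483 = -92880051/11483 ≈ -8088.5)
1165/G + 28403/w(24) = 1165/(-92880051/11483) + 28403/((√24*(-14 + 24))) = 1165*(-11483/92880051) + 28403/(((2*√6)*10)) = -13377695/92880051 + 28403/((20*√6)) = -13377695/92880051 + 28403*(√6/120) = -13377695/92880051 + 28403*√6/120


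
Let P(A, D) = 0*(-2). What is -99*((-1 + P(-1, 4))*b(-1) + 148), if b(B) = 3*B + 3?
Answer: -14652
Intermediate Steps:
b(B) = 3 + 3*B
P(A, D) = 0
-99*((-1 + P(-1, 4))*b(-1) + 148) = -99*((-1 + 0)*(3 + 3*(-1)) + 148) = -99*(-(3 - 3) + 148) = -99*(-1*0 + 148) = -99*(0 + 148) = -99*148 = -14652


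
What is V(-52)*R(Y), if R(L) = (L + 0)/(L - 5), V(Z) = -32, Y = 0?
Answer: 0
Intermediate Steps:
R(L) = L/(-5 + L)
V(-52)*R(Y) = -0/(-5 + 0) = -0/(-5) = -0*(-1)/5 = -32*0 = 0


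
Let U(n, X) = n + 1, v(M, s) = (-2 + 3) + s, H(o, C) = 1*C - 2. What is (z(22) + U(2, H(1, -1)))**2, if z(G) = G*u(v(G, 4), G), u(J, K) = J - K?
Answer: 137641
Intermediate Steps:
H(o, C) = -2 + C (H(o, C) = C - 2 = -2 + C)
v(M, s) = 1 + s
U(n, X) = 1 + n
z(G) = G*(5 - G) (z(G) = G*((1 + 4) - G) = G*(5 - G))
(z(22) + U(2, H(1, -1)))**2 = (22*(5 - 1*22) + (1 + 2))**2 = (22*(5 - 22) + 3)**2 = (22*(-17) + 3)**2 = (-374 + 3)**2 = (-371)**2 = 137641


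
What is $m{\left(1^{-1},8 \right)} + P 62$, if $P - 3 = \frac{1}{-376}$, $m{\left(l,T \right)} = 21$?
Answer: $\frac{38885}{188} \approx 206.84$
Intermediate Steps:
$P = \frac{1127}{376}$ ($P = 3 + \frac{1}{-376} = 3 - \frac{1}{376} = \frac{1127}{376} \approx 2.9973$)
$m{\left(1^{-1},8 \right)} + P 62 = 21 + \frac{1127}{376} \cdot 62 = 21 + \frac{34937}{188} = \frac{38885}{188}$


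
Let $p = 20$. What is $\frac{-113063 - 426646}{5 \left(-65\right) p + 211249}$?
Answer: $- \frac{539709}{204749} \approx -2.636$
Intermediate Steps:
$\frac{-113063 - 426646}{5 \left(-65\right) p + 211249} = \frac{-113063 - 426646}{5 \left(-65\right) 20 + 211249} = - \frac{539709}{\left(-325\right) 20 + 211249} = - \frac{539709}{-6500 + 211249} = - \frac{539709}{204749}$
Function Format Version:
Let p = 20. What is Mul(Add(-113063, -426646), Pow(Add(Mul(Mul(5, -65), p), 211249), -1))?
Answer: Rational(-539709, 204749) ≈ -2.6360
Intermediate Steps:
Mul(Add(-113063, -426646), Pow(Add(Mul(Mul(5, -65), p), 211249), -1)) = Mul(Add(-113063, -426646), Pow(Add(Mul(Mul(5, -65), 20), 211249), -1)) = Mul(-539709, Pow(Add(Mul(-325, 20), 211249), -1)) = Mul(-539709, Pow(Add(-6500, 211249), -1)) = Mul(-539709, Pow(204749, -1)) = Mul(-539709, Rational(1, 204749)) = Rational(-539709, 204749)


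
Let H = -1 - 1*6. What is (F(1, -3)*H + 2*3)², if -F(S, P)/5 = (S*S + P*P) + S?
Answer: 152881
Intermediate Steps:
H = -7 (H = -1 - 6 = -7)
F(S, P) = -5*S - 5*P² - 5*S² (F(S, P) = -5*((S*S + P*P) + S) = -5*((S² + P²) + S) = -5*((P² + S²) + S) = -5*(S + P² + S²) = -5*S - 5*P² - 5*S²)
(F(1, -3)*H + 2*3)² = ((-5*1 - 5*(-3)² - 5*1²)*(-7) + 2*3)² = ((-5 - 5*9 - 5*1)*(-7) + 6)² = ((-5 - 45 - 5)*(-7) + 6)² = (-55*(-7) + 6)² = (385 + 6)² = 391² = 152881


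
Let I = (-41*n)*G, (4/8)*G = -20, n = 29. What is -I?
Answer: -47560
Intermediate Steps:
G = -40 (G = 2*(-20) = -40)
I = 47560 (I = -41*29*(-40) = -1189*(-40) = 47560)
-I = -1*47560 = -47560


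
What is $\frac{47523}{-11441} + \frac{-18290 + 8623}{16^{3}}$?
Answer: $- \frac{305254355}{46862336} \approx -6.5139$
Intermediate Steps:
$\frac{47523}{-11441} + \frac{-18290 + 8623}{16^{3}} = 47523 \left(- \frac{1}{11441}\right) - \frac{9667}{4096} = - \frac{47523}{11441} - \frac{9667}{4096} = - \frac{305254355}{46862336}$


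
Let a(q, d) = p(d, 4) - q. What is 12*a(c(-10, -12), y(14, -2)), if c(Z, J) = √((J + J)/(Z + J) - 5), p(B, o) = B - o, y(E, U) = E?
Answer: 120 - 12*I*√473/11 ≈ 120.0 - 23.726*I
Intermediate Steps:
c(Z, J) = √(-5 + 2*J/(J + Z)) (c(Z, J) = √((2*J)/(J + Z) - 5) = √(2*J/(J + Z) - 5) = √(-5 + 2*J/(J + Z)))
a(q, d) = -4 + d - q (a(q, d) = (d - 1*4) - q = (d - 4) - q = (-4 + d) - q = -4 + d - q)
12*a(c(-10, -12), y(14, -2)) = 12*(-4 + 14 - √((-5*(-10) - 3*(-12))/(-12 - 10))) = 12*(-4 + 14 - √((50 + 36)/(-22))) = 12*(-4 + 14 - √(-1/22*86)) = 12*(-4 + 14 - √(-43/11)) = 12*(-4 + 14 - I*√473/11) = 12*(10 - I*√473/11) = 120 - 12*I*√473/11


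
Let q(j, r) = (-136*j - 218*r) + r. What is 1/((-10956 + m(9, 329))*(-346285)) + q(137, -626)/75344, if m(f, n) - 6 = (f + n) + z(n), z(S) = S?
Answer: 208683535463947/134144290531160 ≈ 1.5557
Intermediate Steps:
q(j, r) = -217*r - 136*j (q(j, r) = (-218*r - 136*j) + r = -217*r - 136*j)
m(f, n) = 6 + f + 2*n (m(f, n) = 6 + ((f + n) + n) = 6 + (f + 2*n) = 6 + f + 2*n)
1/((-10956 + m(9, 329))*(-346285)) + q(137, -626)/75344 = 1/((-10956 + (6 + 9 + 2*329))*(-346285)) + (-217*(-626) - 136*137)/75344 = -1/346285/(-10956 + (6 + 9 + 658)) + (135842 - 18632)*(1/75344) = -1/346285/(-10956 + 673) + 117210*(1/75344) = -1/346285/(-10283) + 58605/37672 = -1/10283*(-1/346285) + 58605/37672 = 1/3560848655 + 58605/37672 = 208683535463947/134144290531160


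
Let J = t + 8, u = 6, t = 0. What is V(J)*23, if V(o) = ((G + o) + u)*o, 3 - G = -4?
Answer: 3864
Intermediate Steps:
G = 7 (G = 3 - 1*(-4) = 3 + 4 = 7)
J = 8 (J = 0 + 8 = 8)
V(o) = o*(13 + o) (V(o) = ((7 + o) + 6)*o = (13 + o)*o = o*(13 + o))
V(J)*23 = (8*(13 + 8))*23 = (8*21)*23 = 168*23 = 3864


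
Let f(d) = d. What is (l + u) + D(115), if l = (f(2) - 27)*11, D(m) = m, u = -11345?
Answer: -11505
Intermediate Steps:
l = -275 (l = (2 - 27)*11 = -25*11 = -275)
(l + u) + D(115) = (-275 - 11345) + 115 = -11620 + 115 = -11505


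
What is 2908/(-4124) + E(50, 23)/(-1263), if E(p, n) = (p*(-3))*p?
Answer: 2271433/434051 ≈ 5.2331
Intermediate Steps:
E(p, n) = -3*p² (E(p, n) = (-3*p)*p = -3*p²)
2908/(-4124) + E(50, 23)/(-1263) = 2908/(-4124) - 3*50²/(-1263) = 2908*(-1/4124) - 3*2500*(-1/1263) = -727/1031 - 7500*(-1/1263) = -727/1031 + 2500/421 = 2271433/434051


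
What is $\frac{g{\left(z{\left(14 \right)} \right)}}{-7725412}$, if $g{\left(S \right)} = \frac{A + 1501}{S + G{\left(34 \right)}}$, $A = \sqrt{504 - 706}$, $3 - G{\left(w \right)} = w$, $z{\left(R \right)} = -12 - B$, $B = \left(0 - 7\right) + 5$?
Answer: $\frac{1501}{316741892} + \frac{i \sqrt{202}}{316741892} \approx 4.7389 \cdot 10^{-6} + 4.4871 \cdot 10^{-8} i$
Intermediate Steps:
$B = -2$ ($B = -7 + 5 = -2$)
$z{\left(R \right)} = -10$ ($z{\left(R \right)} = -12 - -2 = -12 + 2 = -10$)
$G{\left(w \right)} = 3 - w$
$A = i \sqrt{202}$ ($A = \sqrt{-202} = i \sqrt{202} \approx 14.213 i$)
$g{\left(S \right)} = \frac{1501 + i \sqrt{202}}{-31 + S}$ ($g{\left(S \right)} = \frac{i \sqrt{202} + 1501}{S + \left(3 - 34\right)} = \frac{1501 + i \sqrt{202}}{S + \left(3 - 34\right)} = \frac{1501 + i \sqrt{202}}{S - 31} = \frac{1501 + i \sqrt{202}}{-31 + S}$)
$\frac{g{\left(z{\left(14 \right)} \right)}}{-7725412} = \frac{\frac{1}{-31 - 10} \left(1501 + i \sqrt{202}\right)}{-7725412} = \frac{1501 + i \sqrt{202}}{-41} \left(- \frac{1}{7725412}\right) = - \frac{1501 + i \sqrt{202}}{41} \left(- \frac{1}{7725412}\right) = \left(- \frac{1501}{41} - \frac{i \sqrt{202}}{41}\right) \left(- \frac{1}{7725412}\right) = \frac{1501}{316741892} + \frac{i \sqrt{202}}{316741892}$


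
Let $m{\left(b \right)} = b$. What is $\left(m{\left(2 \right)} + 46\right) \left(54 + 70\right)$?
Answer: $5952$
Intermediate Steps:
$\left(m{\left(2 \right)} + 46\right) \left(54 + 70\right) = \left(2 + 46\right) \left(54 + 70\right) = 48 \cdot 124 = 5952$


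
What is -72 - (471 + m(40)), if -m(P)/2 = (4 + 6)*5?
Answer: -443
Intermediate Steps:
m(P) = -100 (m(P) = -2*(4 + 6)*5 = -20*5 = -2*50 = -100)
-72 - (471 + m(40)) = -72 - (471 - 100) = -72 - 1*371 = -72 - 371 = -443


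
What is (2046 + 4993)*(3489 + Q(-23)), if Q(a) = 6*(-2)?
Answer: 24474603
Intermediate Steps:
Q(a) = -12
(2046 + 4993)*(3489 + Q(-23)) = (2046 + 4993)*(3489 - 12) = 7039*3477 = 24474603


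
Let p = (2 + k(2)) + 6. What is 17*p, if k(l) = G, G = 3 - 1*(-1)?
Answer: 204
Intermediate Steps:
G = 4 (G = 3 + 1 = 4)
k(l) = 4
p = 12 (p = (2 + 4) + 6 = 6 + 6 = 12)
17*p = 17*12 = 204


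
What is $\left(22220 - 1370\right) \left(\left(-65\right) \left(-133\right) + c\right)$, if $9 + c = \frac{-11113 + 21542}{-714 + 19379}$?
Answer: $\frac{672209708730}{3733} \approx 1.8007 \cdot 10^{8}$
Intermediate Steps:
$c = - \frac{157556}{18665}$ ($c = -9 + \frac{-11113 + 21542}{-714 + 19379} = -9 + \frac{10429}{18665} = - \frac{157556}{18665} \approx -8.4413$)
$\left(22220 - 1370\right) \left(\left(-65\right) \left(-133\right) + c\right) = \left(22220 - 1370\right) \left(\left(-65\right) \left(-133\right) - \frac{157556}{18665}\right) = 20850 \left(8645 - \frac{157556}{18665}\right) = 20850 \cdot \frac{161201369}{18665} = \frac{672209708730}{3733}$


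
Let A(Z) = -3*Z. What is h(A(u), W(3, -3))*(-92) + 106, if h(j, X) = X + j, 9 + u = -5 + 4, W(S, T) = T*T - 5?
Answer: -3022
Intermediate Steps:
W(S, T) = -5 + T² (W(S, T) = T² - 5 = -5 + T²)
u = -10 (u = -9 + (-5 + 4) = -9 - 1 = -10)
h(A(u), W(3, -3))*(-92) + 106 = ((-5 + (-3)²) - 3*(-10))*(-92) + 106 = ((-5 + 9) + 30)*(-92) + 106 = (4 + 30)*(-92) + 106 = 34*(-92) + 106 = -3128 + 106 = -3022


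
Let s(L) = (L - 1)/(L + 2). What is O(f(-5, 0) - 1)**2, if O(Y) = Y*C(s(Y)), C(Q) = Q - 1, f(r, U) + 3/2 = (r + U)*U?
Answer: 225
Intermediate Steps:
f(r, U) = -3/2 + U*(U + r) (f(r, U) = -3/2 + (r + U)*U = -3/2 + (U + r)*U = -3/2 + U*(U + r))
s(L) = (-1 + L)/(2 + L)
C(Q) = -1 + Q
O(Y) = Y*(-1 + (-1 + Y)/(2 + Y))
O(f(-5, 0) - 1)**2 = (-3*((-3/2 + 0**2 + 0*(-5)) - 1)/(2 + ((-3/2 + 0**2 + 0*(-5)) - 1)))**2 = (-3*((-3/2 + 0 + 0) - 1)/(2 + ((-3/2 + 0 + 0) - 1)))**2 = (-3*(-3/2 - 1)/(2 + (-3/2 - 1)))**2 = (-3*(-5/2)/(2 - 5/2))**2 = (-3*(-5/2)/(-1/2))**2 = (-3*(-5/2)*(-2))**2 = (-15)**2 = 225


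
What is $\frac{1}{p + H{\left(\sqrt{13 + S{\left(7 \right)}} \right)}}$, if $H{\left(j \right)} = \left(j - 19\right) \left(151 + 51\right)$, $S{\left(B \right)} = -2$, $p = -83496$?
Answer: $- \frac{43667}{3813389356} - \frac{101 \sqrt{11}}{3813389356} \approx -1.1539 \cdot 10^{-5}$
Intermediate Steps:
$H{\left(j \right)} = -3838 + 202 j$ ($H{\left(j \right)} = \left(-19 + j\right) 202 = -3838 + 202 j$)
$\frac{1}{p + H{\left(\sqrt{13 + S{\left(7 \right)}} \right)}} = \frac{1}{-83496 - \left(3838 - 202 \sqrt{13 - 2}\right)} = \frac{1}{-83496 - \left(3838 - 202 \sqrt{11}\right)} = \frac{1}{-87334 + 202 \sqrt{11}}$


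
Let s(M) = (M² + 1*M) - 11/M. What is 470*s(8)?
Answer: 132775/4 ≈ 33194.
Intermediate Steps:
s(M) = M + M² - 11/M (s(M) = (M² + M) - 11/M = (M + M²) - 11/M = M + M² - 11/M)
470*s(8) = 470*(8 + 8² - 11/8) = 470*(8 + 64 - 11*⅛) = 470*(8 + 64 - 11/8) = 470*(565/8) = 132775/4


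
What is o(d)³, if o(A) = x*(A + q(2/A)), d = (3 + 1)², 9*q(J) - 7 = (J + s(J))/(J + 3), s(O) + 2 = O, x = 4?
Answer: 3404787205184/11390625 ≈ 2.9891e+5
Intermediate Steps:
s(O) = -2 + O
q(J) = 7/9 + (-2 + 2*J)/(9*(3 + J)) (q(J) = 7/9 + ((J + (-2 + J))/(J + 3))/9 = 7/9 + ((-2 + 2*J)/(3 + J))/9 = 7/9 + (-2 + 2*J)/(9*(3 + J)))
d = 16 (d = 4² = 16)
o(A) = 4*A + 4*(19/9 + 2/A)/(3 + 2/A) (o(A) = 4*(A + (19/9 + 2/A)/(3 + 2/A)) = 4*A + 4*(19/9 + 2/A)/(3 + 2/A))
o(d)³ = (4*(18 + 27*16² + 37*16)/(9*(2 + 3*16)))³ = (4*(18 + 27*256 + 592)/(9*(2 + 48)))³ = ((4/9)*(18 + 6912 + 592)/50)³ = ((4/9)*(1/50)*7522)³ = (15044/225)³ = 3404787205184/11390625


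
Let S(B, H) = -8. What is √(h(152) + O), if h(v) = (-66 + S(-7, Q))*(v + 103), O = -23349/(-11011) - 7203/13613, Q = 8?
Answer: 27*I*√4805998028930462/13626613 ≈ 137.36*I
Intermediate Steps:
O = 238537704/149892743 (O = -23349*(-1/11011) - 7203*1/13613 = 23349/11011 - 7203/13613 = 238537704/149892743 ≈ 1.5914)
h(v) = -7622 - 74*v (h(v) = (-66 - 8)*(v + 103) = -74*(103 + v) = -7622 - 74*v)
√(h(152) + O) = √((-7622 - 74*152) + 238537704/149892743) = √((-7622 - 11248) + 238537704/149892743) = √(-18870 + 238537704/149892743) = √(-2828237522706/149892743) = 27*I*√4805998028930462/13626613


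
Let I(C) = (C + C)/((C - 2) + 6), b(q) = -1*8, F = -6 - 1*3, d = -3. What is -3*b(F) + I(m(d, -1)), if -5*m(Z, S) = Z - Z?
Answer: 24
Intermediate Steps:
m(Z, S) = 0 (m(Z, S) = -(Z - Z)/5 = -⅕*0 = 0)
F = -9 (F = -6 - 3 = -9)
b(q) = -8
I(C) = 2*C/(4 + C) (I(C) = (2*C)/((-2 + C) + 6) = (2*C)/(4 + C) = 2*C/(4 + C))
-3*b(F) + I(m(d, -1)) = -3*(-8) + 2*0/(4 + 0) = 24 + 2*0/4 = 24 + 2*0*(¼) = 24 + 0 = 24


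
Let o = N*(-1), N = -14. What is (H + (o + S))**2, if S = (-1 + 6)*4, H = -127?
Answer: 8649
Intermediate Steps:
o = 14 (o = -14*(-1) = 14)
S = 20 (S = 5*4 = 20)
(H + (o + S))**2 = (-127 + (14 + 20))**2 = (-127 + 34)**2 = (-93)**2 = 8649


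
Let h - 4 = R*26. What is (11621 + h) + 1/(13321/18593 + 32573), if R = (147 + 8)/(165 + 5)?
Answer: 119934294103161/10295932870 ≈ 11649.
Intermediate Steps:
R = 31/34 (R = 155/170 = 155*(1/170) = 31/34 ≈ 0.91177)
h = 471/17 (h = 4 + (31/34)*26 = 4 + 403/17 = 471/17 ≈ 27.706)
(11621 + h) + 1/(13321/18593 + 32573) = (11621 + 471/17) + 1/(13321/18593 + 32573) = 198028/17 + 1/(13321*(1/18593) + 32573) = 198028/17 + 1/(13321/18593 + 32573) = 198028/17 + 1/(605643110/18593) = 198028/17 + 18593/605643110 = 119934294103161/10295932870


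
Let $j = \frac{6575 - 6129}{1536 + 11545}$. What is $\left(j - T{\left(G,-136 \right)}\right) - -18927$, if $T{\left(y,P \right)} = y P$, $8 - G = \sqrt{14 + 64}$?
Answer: $\frac{261816661}{13081} - 136 \sqrt{78} \approx 18814.0$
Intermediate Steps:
$j = \frac{446}{13081} \approx 0.034095$
$G = 8 - \sqrt{78}$ ($G = 8 - \sqrt{14 + 64} = 8 - \sqrt{78} \approx -0.83176$)
$T{\left(y,P \right)} = P y$
$\left(j - T{\left(G,-136 \right)}\right) - -18927 = \left(\frac{446}{13081} - - 136 \left(8 - \sqrt{78}\right)\right) - -18927 = \left(\frac{446}{13081} - \left(-1088 + 136 \sqrt{78}\right)\right) + 18927 = \left(\frac{446}{13081} + \left(1088 - 136 \sqrt{78}\right)\right) + 18927 = \left(\frac{14232574}{13081} - 136 \sqrt{78}\right) + 18927 = \frac{261816661}{13081} - 136 \sqrt{78}$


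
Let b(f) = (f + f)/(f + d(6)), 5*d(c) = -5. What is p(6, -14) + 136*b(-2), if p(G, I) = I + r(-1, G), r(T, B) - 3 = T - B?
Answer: 490/3 ≈ 163.33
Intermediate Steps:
r(T, B) = 3 + T - B (r(T, B) = 3 + (T - B) = 3 + T - B)
d(c) = -1 (d(c) = (1/5)*(-5) = -1)
p(G, I) = 2 + I - G (p(G, I) = I + (3 - 1 - G) = I + (2 - G) = 2 + I - G)
b(f) = 2*f/(-1 + f) (b(f) = (f + f)/(f - 1) = (2*f)/(-1 + f) = 2*f/(-1 + f))
p(6, -14) + 136*b(-2) = (2 - 14 - 1*6) + 136*(2*(-2)/(-1 - 2)) = (2 - 14 - 6) + 136*(2*(-2)/(-3)) = -18 + 136*(2*(-2)*(-1/3)) = -18 + 136*(4/3) = -18 + 544/3 = 490/3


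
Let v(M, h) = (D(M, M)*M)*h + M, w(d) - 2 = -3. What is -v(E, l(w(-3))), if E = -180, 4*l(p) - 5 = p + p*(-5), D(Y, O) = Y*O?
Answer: 13122180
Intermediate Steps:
D(Y, O) = O*Y
w(d) = -1 (w(d) = 2 - 3 = -1)
l(p) = 5/4 - p (l(p) = 5/4 + (p + p*(-5))/4 = 5/4 + (p - 5*p)/4 = 5/4 + (-4*p)/4 = 5/4 - p)
v(M, h) = M + h*M³ (v(M, h) = ((M*M)*M)*h + M = (M²*M)*h + M = M³*h + M = h*M³ + M = M + h*M³)
-v(E, l(w(-3))) = -(-180 + (5/4 - 1*(-1))*(-180)³) = -(-180 + (5/4 + 1)*(-5832000)) = -(-180 + (9/4)*(-5832000)) = -(-180 - 13122000) = -1*(-13122180) = 13122180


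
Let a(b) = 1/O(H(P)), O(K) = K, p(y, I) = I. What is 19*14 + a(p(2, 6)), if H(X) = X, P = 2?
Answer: 533/2 ≈ 266.50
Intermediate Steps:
a(b) = 1/2
19*14 + a(p(2, 6)) = 19*14 + 1/2 = 266 + 1/2 = 533/2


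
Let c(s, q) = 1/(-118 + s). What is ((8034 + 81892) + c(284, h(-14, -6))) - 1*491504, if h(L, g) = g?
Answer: -66661947/166 ≈ -4.0158e+5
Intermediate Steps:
((8034 + 81892) + c(284, h(-14, -6))) - 1*491504 = ((8034 + 81892) + 1/(-118 + 284)) - 1*491504 = (89926 + 1/166) - 491504 = 14927717/166 - 491504 = -66661947/166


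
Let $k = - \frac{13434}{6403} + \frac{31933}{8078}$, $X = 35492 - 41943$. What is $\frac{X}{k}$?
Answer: $- \frac{333667872734}{95947147} \approx -3477.6$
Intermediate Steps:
$X = -6451$
$k = \frac{95947147}{51723434}$ ($k = \left(-13434\right) \frac{1}{6403} + 31933 \cdot \frac{1}{8078} = - \frac{13434}{6403} + \frac{31933}{8078} = \frac{95947147}{51723434} \approx 1.855$)
$\frac{X}{k} = - \frac{6451}{\frac{95947147}{51723434}} = \left(-6451\right) \frac{51723434}{95947147} = - \frac{333667872734}{95947147}$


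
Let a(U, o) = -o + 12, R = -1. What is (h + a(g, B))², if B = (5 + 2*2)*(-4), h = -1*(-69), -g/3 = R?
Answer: 13689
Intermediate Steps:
g = 3 (g = -3*(-1) = 3)
h = 69
B = -36 (B = (5 + 4)*(-4) = 9*(-4) = -36)
a(U, o) = 12 - o
(h + a(g, B))² = (69 + (12 - 1*(-36)))² = (69 + (12 + 36))² = (69 + 48)² = 117² = 13689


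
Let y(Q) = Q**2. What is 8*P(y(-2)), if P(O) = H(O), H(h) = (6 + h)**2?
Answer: 800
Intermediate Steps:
P(O) = (6 + O)**2
8*P(y(-2)) = 8*(6 + (-2)**2)**2 = 8*(6 + 4)**2 = 8*10**2 = 8*100 = 800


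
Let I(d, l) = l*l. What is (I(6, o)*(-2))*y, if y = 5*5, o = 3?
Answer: -450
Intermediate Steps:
I(d, l) = l²
y = 25
(I(6, o)*(-2))*y = (3²*(-2))*25 = (9*(-2))*25 = -18*25 = -450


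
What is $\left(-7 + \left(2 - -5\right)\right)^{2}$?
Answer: $0$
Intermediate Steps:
$\left(-7 + \left(2 - -5\right)\right)^{2} = \left(-7 + \left(2 + 5\right)\right)^{2} = \left(-7 + 7\right)^{2} = 0^{2} = 0$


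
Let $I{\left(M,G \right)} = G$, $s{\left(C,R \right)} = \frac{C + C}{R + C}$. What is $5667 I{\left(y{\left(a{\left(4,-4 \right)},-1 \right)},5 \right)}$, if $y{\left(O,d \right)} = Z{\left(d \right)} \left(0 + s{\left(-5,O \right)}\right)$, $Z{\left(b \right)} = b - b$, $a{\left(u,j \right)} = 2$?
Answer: $28335$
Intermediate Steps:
$s{\left(C,R \right)} = \frac{2 C}{C + R}$
$Z{\left(b \right)} = 0$
$y{\left(O,d \right)} = 0$ ($y{\left(O,d \right)} = 0 \left(0 + 2 \left(-5\right) \frac{1}{-5 + O}\right) = 0 \left(0 - \frac{10}{-5 + O}\right) = 0 \left(- \frac{10}{-5 + O}\right) = 0$)
$5667 I{\left(y{\left(a{\left(4,-4 \right)},-1 \right)},5 \right)} = 5667 \cdot 5 = 28335$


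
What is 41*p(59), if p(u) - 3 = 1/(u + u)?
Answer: 14555/118 ≈ 123.35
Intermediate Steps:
p(u) = 3 + 1/(2*u) (p(u) = 3 + 1/(u + u) = 3 + 1/(2*u))
41*p(59) = 41*(3 + (½)/59) = 41*(3 + (½)*(1/59)) = 41*(3 + 1/118) = 41*(355/118) = 14555/118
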